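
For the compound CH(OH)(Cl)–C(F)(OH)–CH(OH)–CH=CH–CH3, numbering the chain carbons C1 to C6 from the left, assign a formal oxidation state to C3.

C3 has one bond to C (0), one bond to C (0), one bond to H (-1), one bond to O (+1).
Oxidation state = 0 + 0 − 1 + 1 = 0.

0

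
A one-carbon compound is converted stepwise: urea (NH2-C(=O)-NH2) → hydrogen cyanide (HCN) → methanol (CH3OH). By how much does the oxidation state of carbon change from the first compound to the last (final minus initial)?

Carbon oxidation states along the series — urea: +4, hydrogen cyanide: +2, methanol: -2.
Net change = -2 − (+4) = -6.

-6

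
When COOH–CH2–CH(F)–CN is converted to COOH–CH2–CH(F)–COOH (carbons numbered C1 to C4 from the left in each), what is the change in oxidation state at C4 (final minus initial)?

0

Before: C4 has 1 bond to C, 3 bonds to N → oxidation state +3.
After: C4 has 1 bond to C, 3 bonds to O → oxidation state +3.
Δ = +3 − (+3) = 0, so no net redox change at C4.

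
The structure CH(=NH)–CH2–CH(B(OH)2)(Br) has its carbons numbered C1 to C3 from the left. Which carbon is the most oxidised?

Tallying each carbon's bonds:
C1: 1C, 1H, 2N → 0 − 1 + 2 = +1
C2: 2C, 2H → 0 − 2 = -2
C3: 1C, 1H, 1Br, 1B → 0 − 1 + 1 − 1 = -1
The most oxidised carbon is C1 at +1.

C1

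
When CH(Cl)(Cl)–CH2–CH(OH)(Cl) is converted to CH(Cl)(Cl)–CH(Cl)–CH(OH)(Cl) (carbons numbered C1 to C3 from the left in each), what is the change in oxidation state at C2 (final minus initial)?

+2

Before: C2 has 2 bonds to C, 2 bonds to H → oxidation state -2.
After: C2 has 2 bonds to C, 1 bond to H, 1 bond to Cl → oxidation state 0.
Δ = 0 − (-2) = +2, so this is an oxidation at C2.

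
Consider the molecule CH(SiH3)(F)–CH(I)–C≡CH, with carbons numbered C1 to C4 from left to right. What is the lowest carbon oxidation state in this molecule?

Tallying each carbon's bonds:
C1: 1C, 1H, 1F, 1Si → 0 − 1 + 1 − 1 = -1
C2: 2C, 1H, 1I → 0 − 1 + 1 = 0
C3: 4C → 0 = 0
C4: 3C, 1H → 0 − 1 = -1
The lowest value is -1.

-1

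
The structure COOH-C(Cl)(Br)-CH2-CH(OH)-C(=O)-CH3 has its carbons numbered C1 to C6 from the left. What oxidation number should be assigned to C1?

+3

C1 has one bond to C (0), one bond to O (+1), a double bond to O (2×+1 = +2).
Oxidation state = 0 + 1 + 2 = +3.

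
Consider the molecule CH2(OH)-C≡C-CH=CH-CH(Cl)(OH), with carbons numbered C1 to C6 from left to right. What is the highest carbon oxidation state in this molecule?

Tallying each carbon's bonds:
C1: 1C, 2H, 1O → 0 − 2 + 1 = -1
C2: 4C → 0 = 0
C3: 4C → 0 = 0
C4: 3C, 1H → 0 − 1 = -1
C5: 3C, 1H → 0 − 1 = -1
C6: 1C, 1H, 1O, 1Cl → 0 − 1 + 1 + 1 = +1
The highest value is +1.

+1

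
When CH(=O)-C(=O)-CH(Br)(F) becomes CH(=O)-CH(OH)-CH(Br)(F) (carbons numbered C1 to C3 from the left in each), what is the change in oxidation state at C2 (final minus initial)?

-2

Before: C2 has 2 bonds to C, 2 bonds to O → oxidation state +2.
After: C2 has 2 bonds to C, 1 bond to H, 1 bond to O → oxidation state 0.
Δ = 0 − (+2) = -2, so this is a reduction at C2.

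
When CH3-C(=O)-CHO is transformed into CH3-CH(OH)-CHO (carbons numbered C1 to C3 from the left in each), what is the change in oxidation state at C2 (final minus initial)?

-2

Before: C2 has 2 bonds to C, 2 bonds to O → oxidation state +2.
After: C2 has 2 bonds to C, 1 bond to H, 1 bond to O → oxidation state 0.
Δ = 0 − (+2) = -2, so this is a reduction at C2.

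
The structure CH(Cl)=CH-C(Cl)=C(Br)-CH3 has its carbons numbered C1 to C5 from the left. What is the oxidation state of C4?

Assign +1 per bond to O/N/halogen, −1 per bond to H or an electropositive element, and 0 per bond to carbon.
C4 has a double bond to C (2×0 = 0), one bond to C (0), one bond to Br (+1).
Oxidation state = 0 + 0 + 1 = +1.

+1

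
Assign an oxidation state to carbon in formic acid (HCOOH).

Count +1 for every bond to an atom more electronegative than carbon and −1 for every bond to one less electronegative; C–C bonds are 0.
The carbon has one bond to H (-1), a double bond to O (2×+1 = +2), one bond to O (+1).
Oxidation state = -1 + 2 + 1 = +2.

+2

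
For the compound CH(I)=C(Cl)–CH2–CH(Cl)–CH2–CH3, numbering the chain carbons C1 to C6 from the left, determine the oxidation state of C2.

Bonds to more-electronegative neighbours contribute +1 each, bonds to H or metals contribute −1 each, and C–C bonds contribute 0.
C2 has a double bond to C (2×0 = 0), one bond to C (0), one bond to Cl (+1).
Oxidation state = 0 + 0 + 1 = +1.

+1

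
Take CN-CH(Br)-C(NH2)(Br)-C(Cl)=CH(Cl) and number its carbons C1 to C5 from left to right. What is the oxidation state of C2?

Bonds to more-electronegative neighbours contribute +1 each, bonds to H or metals contribute −1 each, and C–C bonds contribute 0.
C2 has one bond to C (0), one bond to C (0), one bond to H (-1), one bond to Br (+1).
Oxidation state = 0 + 0 − 1 + 1 = 0.

0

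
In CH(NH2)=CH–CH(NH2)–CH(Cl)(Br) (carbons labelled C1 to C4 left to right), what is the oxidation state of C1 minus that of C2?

+1

C1: 2C, 1H, 1N → 0 − 1 + 1 = 0
C2: 3C, 1H → 0 − 1 = -1
Difference: 0 − (-1) = +1.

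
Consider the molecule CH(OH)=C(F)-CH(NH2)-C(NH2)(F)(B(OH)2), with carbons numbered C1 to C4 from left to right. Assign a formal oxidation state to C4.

Bonds to more-electronegative neighbours contribute +1 each, bonds to H or metals contribute −1 each, and C–C bonds contribute 0.
C4 has one bond to C (0), one bond to N (+1), one bond to F (+1), one bond to B (-1).
Oxidation state = 0 + 1 + 1 − 1 = +1.

+1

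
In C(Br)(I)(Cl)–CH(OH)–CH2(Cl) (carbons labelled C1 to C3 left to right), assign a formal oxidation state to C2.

0

Each bond to a more electronegative atom (O, N, halogen) counts +1, each bond to a less electronegative atom (H, metal, B, Si) counts −1, and each C–C bond counts 0.
C2 has one bond to C (0), one bond to C (0), one bond to O (+1), one bond to H (-1).
Oxidation state = 0 + 0 + 1 − 1 = 0.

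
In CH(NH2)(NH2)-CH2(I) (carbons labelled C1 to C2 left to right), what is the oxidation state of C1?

C1 has one bond to C (0), one bond to N (+1), one bond to H (-1), one bond to N (+1).
Oxidation state = 0 + 1 − 1 + 1 = +1.

+1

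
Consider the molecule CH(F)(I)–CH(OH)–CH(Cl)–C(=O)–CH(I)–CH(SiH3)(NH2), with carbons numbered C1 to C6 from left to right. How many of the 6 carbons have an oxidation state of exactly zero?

3

Assign +1 per bond to O/N/halogen, −1 per bond to H or an electropositive element, and 0 per bond to carbon. Tallying each carbon:
C1: 1C, 1H, 1F, 1I → 0 − 1 + 1 + 1 = +1
C2: 2C, 1H, 1O → 0 − 1 + 1 = 0
C3: 2C, 1H, 1Cl → 0 − 1 + 1 = 0
C4: 2C, 2O → 0 + 2 = +2
C5: 2C, 1H, 1I → 0 − 1 + 1 = 0
C6: 1C, 1H, 1N, 1Si → 0 − 1 + 1 − 1 = -1
3 carbons (C2, C3, C5) meet the condition.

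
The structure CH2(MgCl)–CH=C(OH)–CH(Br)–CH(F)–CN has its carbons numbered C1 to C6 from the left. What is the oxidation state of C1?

-3

Bonds to more-electronegative neighbours contribute +1 each, bonds to H or metals contribute −1 each, and C–C bonds contribute 0.
C1 has one bond to C (0), one bond to H (-1), one bond to Mg (-1), one bond to H (-1).
Oxidation state = 0 − 1 − 1 − 1 = -3.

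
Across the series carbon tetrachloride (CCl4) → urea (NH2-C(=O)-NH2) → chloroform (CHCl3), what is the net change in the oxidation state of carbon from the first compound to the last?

Carbon oxidation states along the series — carbon tetrachloride: +4, urea: +4, chloroform: +2.
Net change = +2 − (+4) = -2.

-2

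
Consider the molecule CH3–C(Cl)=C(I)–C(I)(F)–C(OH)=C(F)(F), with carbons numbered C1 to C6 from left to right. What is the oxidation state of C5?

+1

Bonds to more-electronegative neighbours contribute +1 each, bonds to H or metals contribute −1 each, and C–C bonds contribute 0.
C5 has one bond to C (0), a double bond to C (2×0 = 0), one bond to O (+1).
Oxidation state = 0 + 0 + 1 = +1.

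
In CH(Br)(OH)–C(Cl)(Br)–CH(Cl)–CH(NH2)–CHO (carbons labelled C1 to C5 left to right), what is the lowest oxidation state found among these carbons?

0

Tallying each carbon's bonds:
C1: 1C, 1H, 1O, 1Br → 0 − 1 + 1 + 1 = +1
C2: 2C, 1Cl, 1Br → 0 + 1 + 1 = +2
C3: 2C, 1H, 1Cl → 0 − 1 + 1 = 0
C4: 2C, 1H, 1N → 0 − 1 + 1 = 0
C5: 1C, 1H, 2O → 0 − 1 + 2 = +1
The lowest value is 0.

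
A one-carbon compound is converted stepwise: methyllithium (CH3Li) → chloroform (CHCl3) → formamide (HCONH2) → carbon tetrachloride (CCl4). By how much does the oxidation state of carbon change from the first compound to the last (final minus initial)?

Carbon oxidation states along the series — methyllithium: -4, chloroform: +2, formamide: +2, carbon tetrachloride: +4.
Net change = +4 − (-4) = +8.

+8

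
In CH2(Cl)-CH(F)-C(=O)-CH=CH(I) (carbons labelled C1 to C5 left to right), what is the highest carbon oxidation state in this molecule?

+2

Each bond to a more electronegative atom (O, N, halogen) counts +1, each bond to a less electronegative atom (H, metal, B, Si) counts −1, and each C–C bond counts 0. Tallying each carbon:
C1: 1C, 2H, 1Cl → 0 − 2 + 1 = -1
C2: 2C, 1H, 1F → 0 − 1 + 1 = 0
C3: 2C, 2O → 0 + 2 = +2
C4: 3C, 1H → 0 − 1 = -1
C5: 2C, 1H, 1I → 0 − 1 + 1 = 0
The highest value is +2.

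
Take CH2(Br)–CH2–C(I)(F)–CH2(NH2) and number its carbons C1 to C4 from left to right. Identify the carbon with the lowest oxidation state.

Count +1 for every bond to an atom more electronegative than carbon and −1 for every bond to one less electronegative; C–C bonds are 0. Tallying each carbon:
C1: 1C, 2H, 1Br → 0 − 2 + 1 = -1
C2: 2C, 2H → 0 − 2 = -2
C3: 2C, 1F, 1I → 0 + 1 + 1 = +2
C4: 1C, 2H, 1N → 0 − 2 + 1 = -1
The most reduced carbon is C2 at -2.

C2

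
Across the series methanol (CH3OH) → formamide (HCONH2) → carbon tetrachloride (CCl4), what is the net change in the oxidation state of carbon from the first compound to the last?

+6

Carbon oxidation states along the series — methanol: -2, formamide: +2, carbon tetrachloride: +4.
Net change = +4 − (-2) = +6.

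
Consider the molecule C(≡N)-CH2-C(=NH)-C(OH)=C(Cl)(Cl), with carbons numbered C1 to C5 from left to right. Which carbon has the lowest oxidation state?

Tallying each carbon's bonds:
C1: 1C, 3N → 0 + 3 = +3
C2: 2C, 2H → 0 − 2 = -2
C3: 2C, 2N → 0 + 2 = +2
C4: 3C, 1O → 0 + 1 = +1
C5: 2C, 2Cl → 0 + 2 = +2
The most reduced carbon is C2 at -2.

C2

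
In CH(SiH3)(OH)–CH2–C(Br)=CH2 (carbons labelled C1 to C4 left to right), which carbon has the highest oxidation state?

C3

Tallying each carbon's bonds:
C1: 1C, 1H, 1O, 1Si → 0 − 1 + 1 − 1 = -1
C2: 2C, 2H → 0 − 2 = -2
C3: 3C, 1Br → 0 + 1 = +1
C4: 2C, 2H → 0 − 2 = -2
The most oxidised carbon is C3 at +1.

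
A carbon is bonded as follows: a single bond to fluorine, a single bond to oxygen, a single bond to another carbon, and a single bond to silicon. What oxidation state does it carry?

Bonds to more-electronegative neighbours contribute +1 each, bonds to H or metals contribute −1 each, and C–C bonds contribute 0.
The carbon has one bond to C (0), one bond to F (+1), one bond to O (+1), one bond to Si (-1).
Oxidation state = 0 + 1 + 1 − 1 = +1.

+1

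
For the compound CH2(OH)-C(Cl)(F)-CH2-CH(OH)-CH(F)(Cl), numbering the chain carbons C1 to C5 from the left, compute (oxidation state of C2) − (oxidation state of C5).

C2: 2C, 1F, 1Cl → 0 + 1 + 1 = +2
C5: 1C, 1H, 1F, 1Cl → 0 − 1 + 1 + 1 = +1
Difference: +2 − (+1) = +1.

+1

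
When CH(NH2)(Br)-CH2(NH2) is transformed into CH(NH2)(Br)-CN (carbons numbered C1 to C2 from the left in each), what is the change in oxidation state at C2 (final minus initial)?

Before: C2 has 1 bond to C, 2 bonds to H, 1 bond to N → oxidation state -1.
After: C2 has 1 bond to C, 3 bonds to N → oxidation state +3.
Δ = +3 − (-1) = +4, so this is an oxidation at C2.

+4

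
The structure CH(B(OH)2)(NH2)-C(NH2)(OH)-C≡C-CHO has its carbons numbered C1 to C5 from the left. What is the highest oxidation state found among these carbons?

+2

Assign +1 per bond to O/N/halogen, −1 per bond to H or an electropositive element, and 0 per bond to carbon. Tallying each carbon:
C1: 1C, 1H, 1N, 1B → 0 − 1 + 1 − 1 = -1
C2: 2C, 1O, 1N → 0 + 1 + 1 = +2
C3: 4C → 0 = 0
C4: 4C → 0 = 0
C5: 1C, 1H, 2O → 0 − 1 + 2 = +1
The highest value is +2.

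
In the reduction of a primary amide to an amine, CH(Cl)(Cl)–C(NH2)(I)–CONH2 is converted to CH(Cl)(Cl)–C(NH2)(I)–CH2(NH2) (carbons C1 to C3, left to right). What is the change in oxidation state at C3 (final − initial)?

-4

Before: C3 has 1 bond to C, 2 bonds to O, 1 bond to N → oxidation state +3.
After: C3 has 1 bond to C, 2 bonds to H, 1 bond to N → oxidation state -1.
Δ = -1 − (+3) = -4, so this is a reduction at C3.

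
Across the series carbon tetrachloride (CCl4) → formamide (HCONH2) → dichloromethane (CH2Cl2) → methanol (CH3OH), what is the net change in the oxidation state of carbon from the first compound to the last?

-6

Carbon oxidation states along the series — carbon tetrachloride: +4, formamide: +2, dichloromethane: 0, methanol: -2.
Net change = -2 − (+4) = -6.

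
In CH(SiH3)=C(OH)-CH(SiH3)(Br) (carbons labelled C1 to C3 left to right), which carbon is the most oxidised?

C2

Assign +1 per bond to O/N/halogen, −1 per bond to H or an electropositive element, and 0 per bond to carbon. Tallying each carbon:
C1: 2C, 1H, 1Si → 0 − 1 − 1 = -2
C2: 3C, 1O → 0 + 1 = +1
C3: 1C, 1H, 1Br, 1Si → 0 − 1 + 1 − 1 = -1
The most oxidised carbon is C2 at +1.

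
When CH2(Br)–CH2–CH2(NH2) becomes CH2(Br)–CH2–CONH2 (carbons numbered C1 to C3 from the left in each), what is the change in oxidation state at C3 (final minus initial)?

+4

Before: C3 has 1 bond to C, 2 bonds to H, 1 bond to N → oxidation state -1.
After: C3 has 1 bond to C, 2 bonds to O, 1 bond to N → oxidation state +3.
Δ = +3 − (-1) = +4, so this is an oxidation at C3.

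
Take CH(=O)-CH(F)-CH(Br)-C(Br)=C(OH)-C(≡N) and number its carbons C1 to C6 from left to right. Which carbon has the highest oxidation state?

Bonds to more-electronegative neighbours contribute +1 each, bonds to H or metals contribute −1 each, and C–C bonds contribute 0. Tallying each carbon:
C1: 1C, 1H, 2O → 0 − 1 + 2 = +1
C2: 2C, 1H, 1F → 0 − 1 + 1 = 0
C3: 2C, 1H, 1Br → 0 − 1 + 1 = 0
C4: 3C, 1Br → 0 + 1 = +1
C5: 3C, 1O → 0 + 1 = +1
C6: 1C, 3N → 0 + 3 = +3
The most oxidised carbon is C6 at +3.

C6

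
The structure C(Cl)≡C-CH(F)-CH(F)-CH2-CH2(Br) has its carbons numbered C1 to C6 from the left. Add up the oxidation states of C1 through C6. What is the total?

-2

Tallying each carbon's bonds:
C1: 3C, 1Cl → 0 + 1 = +1
C2: 4C → 0 = 0
C3: 2C, 1H, 1F → 0 − 1 + 1 = 0
C4: 2C, 1H, 1F → 0 − 1 + 1 = 0
C5: 2C, 2H → 0 − 2 = -2
C6: 1C, 2H, 1Br → 0 − 2 + 1 = -1
Sum = +1 + 0 + 0 + 0 − 2 − 1 = -2.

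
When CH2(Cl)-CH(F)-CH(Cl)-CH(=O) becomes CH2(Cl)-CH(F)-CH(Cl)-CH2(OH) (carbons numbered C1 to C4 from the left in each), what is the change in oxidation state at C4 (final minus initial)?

-2

Before: C4 has 1 bond to C, 1 bond to H, 2 bonds to O → oxidation state +1.
After: C4 has 1 bond to C, 2 bonds to H, 1 bond to O → oxidation state -1.
Δ = -1 − (+1) = -2, so this is a reduction at C4.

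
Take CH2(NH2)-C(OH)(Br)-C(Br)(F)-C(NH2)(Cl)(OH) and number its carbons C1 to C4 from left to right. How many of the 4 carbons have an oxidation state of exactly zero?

Tallying each carbon's bonds:
C1: 1C, 2H, 1N → 0 − 2 + 1 = -1
C2: 2C, 1O, 1Br → 0 + 1 + 1 = +2
C3: 2C, 1F, 1Br → 0 + 1 + 1 = +2
C4: 1C, 1O, 1N, 1Cl → 0 + 1 + 1 + 1 = +3
0 carbons meet the condition.

0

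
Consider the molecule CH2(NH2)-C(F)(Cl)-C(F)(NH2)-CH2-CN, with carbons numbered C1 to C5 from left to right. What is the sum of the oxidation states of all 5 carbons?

+4

Bonds to more-electronegative neighbours contribute +1 each, bonds to H or metals contribute −1 each, and C–C bonds contribute 0. Tallying each carbon:
C1: 1C, 2H, 1N → 0 − 2 + 1 = -1
C2: 2C, 1F, 1Cl → 0 + 1 + 1 = +2
C3: 2C, 1N, 1F → 0 + 1 + 1 = +2
C4: 2C, 2H → 0 − 2 = -2
C5: 1C, 3N → 0 + 3 = +3
Sum = -1 + 2 + 2 − 2 + 3 = +4.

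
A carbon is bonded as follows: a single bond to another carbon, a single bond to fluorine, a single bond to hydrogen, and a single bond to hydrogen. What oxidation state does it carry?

-1

The carbon has one bond to C (0), one bond to H (-1), one bond to F (+1), one bond to H (-1).
Oxidation state = 0 − 1 + 1 − 1 = -1.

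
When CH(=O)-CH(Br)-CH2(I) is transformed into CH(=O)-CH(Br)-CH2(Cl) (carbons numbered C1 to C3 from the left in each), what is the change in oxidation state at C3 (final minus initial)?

0

Before: C3 has 1 bond to C, 2 bonds to H, 1 bond to I → oxidation state -1.
After: C3 has 1 bond to C, 2 bonds to H, 1 bond to Cl → oxidation state -1.
Δ = -1 − (-1) = 0, so no net redox change at C3.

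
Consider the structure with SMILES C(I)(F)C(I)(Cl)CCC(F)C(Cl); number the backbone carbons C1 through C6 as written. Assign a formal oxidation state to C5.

Count +1 for every bond to an atom more electronegative than carbon and −1 for every bond to one less electronegative; C–C bonds are 0.
C5 has one bond to C (0), one bond to C (0), one bond to F (+1), one bond to H (-1).
Oxidation state = 0 + 0 + 1 − 1 = 0.

0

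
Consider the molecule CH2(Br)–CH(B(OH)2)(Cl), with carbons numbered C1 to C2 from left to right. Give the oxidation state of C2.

Assign +1 per bond to O/N/halogen, −1 per bond to H or an electropositive element, and 0 per bond to carbon.
C2 has one bond to C (0), one bond to B (-1), one bond to H (-1), one bond to Cl (+1).
Oxidation state = 0 − 1 − 1 + 1 = -1.

-1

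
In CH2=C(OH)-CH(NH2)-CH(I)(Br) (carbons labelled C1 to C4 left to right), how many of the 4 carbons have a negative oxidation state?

1

Tallying each carbon's bonds:
C1: 2C, 2H → 0 − 2 = -2
C2: 3C, 1O → 0 + 1 = +1
C3: 2C, 1H, 1N → 0 − 1 + 1 = 0
C4: 1C, 1H, 1Br, 1I → 0 − 1 + 1 + 1 = +1
1 carbon (C1) meets the condition.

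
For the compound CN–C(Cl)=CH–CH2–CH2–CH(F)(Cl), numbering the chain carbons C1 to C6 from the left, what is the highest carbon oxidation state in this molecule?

Count +1 for every bond to an atom more electronegative than carbon and −1 for every bond to one less electronegative; C–C bonds are 0. Tallying each carbon:
C1: 1C, 3N → 0 + 3 = +3
C2: 3C, 1Cl → 0 + 1 = +1
C3: 3C, 1H → 0 − 1 = -1
C4: 2C, 2H → 0 − 2 = -2
C5: 2C, 2H → 0 − 2 = -2
C6: 1C, 1H, 1F, 1Cl → 0 − 1 + 1 + 1 = +1
The highest value is +3.

+3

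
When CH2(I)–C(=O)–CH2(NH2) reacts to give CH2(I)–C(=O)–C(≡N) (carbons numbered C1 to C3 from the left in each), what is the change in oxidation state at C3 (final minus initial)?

+4

Before: C3 has 1 bond to C, 2 bonds to H, 1 bond to N → oxidation state -1.
After: C3 has 1 bond to C, 3 bonds to N → oxidation state +3.
Δ = +3 − (-1) = +4, so this is an oxidation at C3.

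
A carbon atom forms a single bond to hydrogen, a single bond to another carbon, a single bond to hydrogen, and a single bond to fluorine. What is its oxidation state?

Each bond to a more electronegative atom (O, N, halogen) counts +1, each bond to a less electronegative atom (H, metal, B, Si) counts −1, and each C–C bond counts 0.
The carbon has one bond to C (0), one bond to H (-1), one bond to F (+1), one bond to H (-1).
Oxidation state = 0 − 1 + 1 − 1 = -1.

-1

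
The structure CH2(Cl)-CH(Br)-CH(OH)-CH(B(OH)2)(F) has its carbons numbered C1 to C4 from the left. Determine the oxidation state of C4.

-1

C4 has one bond to C (0), one bond to B (-1), one bond to H (-1), one bond to F (+1).
Oxidation state = 0 − 1 − 1 + 1 = -1.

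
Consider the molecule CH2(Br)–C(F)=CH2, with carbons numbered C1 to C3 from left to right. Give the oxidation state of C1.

C1 has one bond to C (0), one bond to Br (+1), one bond to H (-1), one bond to H (-1).
Oxidation state = 0 + 1 − 1 − 1 = -1.

-1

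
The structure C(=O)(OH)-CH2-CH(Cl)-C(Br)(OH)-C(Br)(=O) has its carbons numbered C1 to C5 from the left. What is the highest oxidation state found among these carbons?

Tallying each carbon's bonds:
C1: 1C, 3O → 0 + 3 = +3
C2: 2C, 2H → 0 − 2 = -2
C3: 2C, 1H, 1Cl → 0 − 1 + 1 = 0
C4: 2C, 1O, 1Br → 0 + 1 + 1 = +2
C5: 1C, 2O, 1Br → 0 + 2 + 1 = +3
The highest value is +3.

+3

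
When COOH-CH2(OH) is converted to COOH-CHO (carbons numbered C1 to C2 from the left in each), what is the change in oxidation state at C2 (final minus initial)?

+2

Before: C2 has 1 bond to C, 2 bonds to H, 1 bond to O → oxidation state -1.
After: C2 has 1 bond to C, 1 bond to H, 2 bonds to O → oxidation state +1.
Δ = +1 − (-1) = +2, so this is an oxidation at C2.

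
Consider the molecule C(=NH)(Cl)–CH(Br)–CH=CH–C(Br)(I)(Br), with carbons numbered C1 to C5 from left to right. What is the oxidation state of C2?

Assign +1 per bond to O/N/halogen, −1 per bond to H or an electropositive element, and 0 per bond to carbon.
C2 has one bond to C (0), one bond to C (0), one bond to H (-1), one bond to Br (+1).
Oxidation state = 0 + 0 − 1 + 1 = 0.

0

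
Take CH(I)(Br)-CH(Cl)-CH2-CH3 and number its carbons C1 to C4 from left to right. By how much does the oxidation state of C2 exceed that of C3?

+2

C2: 2C, 1H, 1Cl → 0 − 1 + 1 = 0
C3: 2C, 2H → 0 − 2 = -2
Difference: 0 − (-2) = +2.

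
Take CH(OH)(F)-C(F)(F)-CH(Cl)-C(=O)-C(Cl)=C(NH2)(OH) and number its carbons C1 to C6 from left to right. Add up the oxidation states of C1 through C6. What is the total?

+8

Assign +1 per bond to O/N/halogen, −1 per bond to H or an electropositive element, and 0 per bond to carbon. Tallying each carbon:
C1: 1C, 1H, 1O, 1F → 0 − 1 + 1 + 1 = +1
C2: 2C, 2F → 0 + 2 = +2
C3: 2C, 1H, 1Cl → 0 − 1 + 1 = 0
C4: 2C, 2O → 0 + 2 = +2
C5: 3C, 1Cl → 0 + 1 = +1
C6: 2C, 1O, 1N → 0 + 1 + 1 = +2
Sum = +1 + 2 + 0 + 2 + 1 + 2 = +8.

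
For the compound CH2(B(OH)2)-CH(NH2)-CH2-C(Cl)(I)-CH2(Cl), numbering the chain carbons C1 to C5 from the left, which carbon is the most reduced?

Count +1 for every bond to an atom more electronegative than carbon and −1 for every bond to one less electronegative; C–C bonds are 0. Tallying each carbon:
C1: 1C, 2H, 1B → 0 − 2 − 1 = -3
C2: 2C, 1H, 1N → 0 − 1 + 1 = 0
C3: 2C, 2H → 0 − 2 = -2
C4: 2C, 1Cl, 1I → 0 + 1 + 1 = +2
C5: 1C, 2H, 1Cl → 0 − 2 + 1 = -1
The most reduced carbon is C1 at -3.

C1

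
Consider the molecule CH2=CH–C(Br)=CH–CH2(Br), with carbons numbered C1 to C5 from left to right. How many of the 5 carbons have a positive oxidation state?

1

Bonds to more-electronegative neighbours contribute +1 each, bonds to H or metals contribute −1 each, and C–C bonds contribute 0. Tallying each carbon:
C1: 2C, 2H → 0 − 2 = -2
C2: 3C, 1H → 0 − 1 = -1
C3: 3C, 1Br → 0 + 1 = +1
C4: 3C, 1H → 0 − 1 = -1
C5: 1C, 2H, 1Br → 0 − 2 + 1 = -1
1 carbon (C3) meets the condition.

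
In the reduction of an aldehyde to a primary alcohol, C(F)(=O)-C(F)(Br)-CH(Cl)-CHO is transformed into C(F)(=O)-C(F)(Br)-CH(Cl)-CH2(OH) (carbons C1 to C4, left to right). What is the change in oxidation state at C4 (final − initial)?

Before: C4 has 1 bond to C, 1 bond to H, 2 bonds to O → oxidation state +1.
After: C4 has 1 bond to C, 2 bonds to H, 1 bond to O → oxidation state -1.
Δ = -1 − (+1) = -2, so this is a reduction at C4.

-2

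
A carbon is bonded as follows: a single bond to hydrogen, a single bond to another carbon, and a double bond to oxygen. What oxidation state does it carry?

The carbon has one bond to C (0), a double bond to O (2×+1 = +2), one bond to H (-1).
Oxidation state = 0 + 2 − 1 = +1.

+1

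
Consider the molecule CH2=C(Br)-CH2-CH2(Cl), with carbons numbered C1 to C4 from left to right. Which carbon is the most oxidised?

Assign +1 per bond to O/N/halogen, −1 per bond to H or an electropositive element, and 0 per bond to carbon. Tallying each carbon:
C1: 2C, 2H → 0 − 2 = -2
C2: 3C, 1Br → 0 + 1 = +1
C3: 2C, 2H → 0 − 2 = -2
C4: 1C, 2H, 1Cl → 0 − 2 + 1 = -1
The most oxidised carbon is C2 at +1.

C2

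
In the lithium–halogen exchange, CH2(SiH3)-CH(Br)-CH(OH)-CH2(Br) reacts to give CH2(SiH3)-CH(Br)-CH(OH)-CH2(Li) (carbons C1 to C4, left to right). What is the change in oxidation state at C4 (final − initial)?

-2

Before: C4 has 1 bond to C, 2 bonds to H, 1 bond to Br → oxidation state -1.
After: C4 has 1 bond to C, 2 bonds to H, 1 bond to Li → oxidation state -3.
Δ = -3 − (-1) = -2, so this is a reduction at C4.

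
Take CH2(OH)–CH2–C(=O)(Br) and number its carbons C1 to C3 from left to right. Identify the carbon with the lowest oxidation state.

Tallying each carbon's bonds:
C1: 1C, 2H, 1O → 0 − 2 + 1 = -1
C2: 2C, 2H → 0 − 2 = -2
C3: 1C, 2O, 1Br → 0 + 2 + 1 = +3
The most reduced carbon is C2 at -2.

C2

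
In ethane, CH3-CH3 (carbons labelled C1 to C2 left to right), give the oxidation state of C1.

Assign +1 per bond to O/N/halogen, −1 per bond to H or an electropositive element, and 0 per bond to carbon.
C1 has one bond to H (-1), one bond to H (-1), one bond to H (-1), one bond to C (0).
Oxidation state = -1 − 1 − 1 + 0 = -3.

-3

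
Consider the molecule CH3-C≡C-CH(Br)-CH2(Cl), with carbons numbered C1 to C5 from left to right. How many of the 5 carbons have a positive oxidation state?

0

Tallying each carbon's bonds:
C1: 1C, 3H → 0 − 3 = -3
C2: 4C → 0 = 0
C3: 4C → 0 = 0
C4: 2C, 1H, 1Br → 0 − 1 + 1 = 0
C5: 1C, 2H, 1Cl → 0 − 2 + 1 = -1
0 carbons meet the condition.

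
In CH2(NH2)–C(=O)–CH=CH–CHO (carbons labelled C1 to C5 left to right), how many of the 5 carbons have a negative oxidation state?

3

Assign +1 per bond to O/N/halogen, −1 per bond to H or an electropositive element, and 0 per bond to carbon. Tallying each carbon:
C1: 1C, 2H, 1N → 0 − 2 + 1 = -1
C2: 2C, 2O → 0 + 2 = +2
C3: 3C, 1H → 0 − 1 = -1
C4: 3C, 1H → 0 − 1 = -1
C5: 1C, 1H, 2O → 0 − 1 + 2 = +1
3 carbons (C1, C3, C4) meet the condition.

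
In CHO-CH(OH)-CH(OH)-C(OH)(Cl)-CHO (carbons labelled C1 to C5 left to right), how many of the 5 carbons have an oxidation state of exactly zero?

2

Each bond to a more electronegative atom (O, N, halogen) counts +1, each bond to a less electronegative atom (H, metal, B, Si) counts −1, and each C–C bond counts 0. Tallying each carbon:
C1: 1C, 1H, 2O → 0 − 1 + 2 = +1
C2: 2C, 1H, 1O → 0 − 1 + 1 = 0
C3: 2C, 1H, 1O → 0 − 1 + 1 = 0
C4: 2C, 1O, 1Cl → 0 + 1 + 1 = +2
C5: 1C, 1H, 2O → 0 − 1 + 2 = +1
2 carbons (C2, C3) meet the condition.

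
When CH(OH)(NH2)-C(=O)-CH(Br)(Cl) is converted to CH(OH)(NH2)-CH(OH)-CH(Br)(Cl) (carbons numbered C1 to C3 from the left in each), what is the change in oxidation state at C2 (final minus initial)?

-2

Before: C2 has 2 bonds to C, 2 bonds to O → oxidation state +2.
After: C2 has 2 bonds to C, 1 bond to H, 1 bond to O → oxidation state 0.
Δ = 0 − (+2) = -2, so this is a reduction at C2.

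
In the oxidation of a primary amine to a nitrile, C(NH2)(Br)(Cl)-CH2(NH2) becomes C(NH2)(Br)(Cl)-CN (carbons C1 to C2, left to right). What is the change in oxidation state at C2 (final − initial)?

Before: C2 has 1 bond to C, 2 bonds to H, 1 bond to N → oxidation state -1.
After: C2 has 1 bond to C, 3 bonds to N → oxidation state +3.
Δ = +3 − (-1) = +4, so this is an oxidation at C2.

+4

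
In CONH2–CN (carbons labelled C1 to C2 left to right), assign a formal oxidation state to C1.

Bonds to more-electronegative neighbours contribute +1 each, bonds to H or metals contribute −1 each, and C–C bonds contribute 0.
C1 has one bond to C (0), a double bond to O (2×+1 = +2), one bond to N (+1).
Oxidation state = 0 + 2 + 1 = +3.

+3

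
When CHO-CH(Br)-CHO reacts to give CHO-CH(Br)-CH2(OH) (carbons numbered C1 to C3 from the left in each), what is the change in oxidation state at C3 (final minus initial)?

Before: C3 has 1 bond to C, 1 bond to H, 2 bonds to O → oxidation state +1.
After: C3 has 1 bond to C, 2 bonds to H, 1 bond to O → oxidation state -1.
Δ = -1 − (+1) = -2, so this is a reduction at C3.

-2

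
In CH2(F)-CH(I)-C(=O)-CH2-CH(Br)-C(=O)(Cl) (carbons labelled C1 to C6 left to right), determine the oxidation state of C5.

Assign +1 per bond to O/N/halogen, −1 per bond to H or an electropositive element, and 0 per bond to carbon.
C5 has one bond to C (0), one bond to C (0), one bond to Br (+1), one bond to H (-1).
Oxidation state = 0 + 0 + 1 − 1 = 0.

0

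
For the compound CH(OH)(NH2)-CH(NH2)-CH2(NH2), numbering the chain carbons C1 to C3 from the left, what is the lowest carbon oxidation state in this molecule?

-1

Tallying each carbon's bonds:
C1: 1C, 1H, 1O, 1N → 0 − 1 + 1 + 1 = +1
C2: 2C, 1H, 1N → 0 − 1 + 1 = 0
C3: 1C, 2H, 1N → 0 − 2 + 1 = -1
The lowest value is -1.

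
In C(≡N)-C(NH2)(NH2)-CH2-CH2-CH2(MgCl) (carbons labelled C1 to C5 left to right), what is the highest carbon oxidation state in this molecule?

+3

Tallying each carbon's bonds:
C1: 1C, 3N → 0 + 3 = +3
C2: 2C, 2N → 0 + 2 = +2
C3: 2C, 2H → 0 − 2 = -2
C4: 2C, 2H → 0 − 2 = -2
C5: 1C, 2H, 1Mg → 0 − 2 − 1 = -3
The highest value is +3.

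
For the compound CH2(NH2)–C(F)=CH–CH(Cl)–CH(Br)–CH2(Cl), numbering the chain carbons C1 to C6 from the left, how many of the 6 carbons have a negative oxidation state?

3

Count +1 for every bond to an atom more electronegative than carbon and −1 for every bond to one less electronegative; C–C bonds are 0. Tallying each carbon:
C1: 1C, 2H, 1N → 0 − 2 + 1 = -1
C2: 3C, 1F → 0 + 1 = +1
C3: 3C, 1H → 0 − 1 = -1
C4: 2C, 1H, 1Cl → 0 − 1 + 1 = 0
C5: 2C, 1H, 1Br → 0 − 1 + 1 = 0
C6: 1C, 2H, 1Cl → 0 − 2 + 1 = -1
3 carbons (C1, C3, C6) meet the condition.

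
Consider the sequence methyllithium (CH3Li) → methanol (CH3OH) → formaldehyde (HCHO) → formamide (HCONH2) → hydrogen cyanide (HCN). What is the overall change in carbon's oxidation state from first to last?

+6

Carbon oxidation states along the series — methyllithium: -4, methanol: -2, formaldehyde: 0, formamide: +2, hydrogen cyanide: +2.
Net change = +2 − (-4) = +6.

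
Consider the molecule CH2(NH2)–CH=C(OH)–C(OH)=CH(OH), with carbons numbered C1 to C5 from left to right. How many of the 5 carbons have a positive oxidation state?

Assign +1 per bond to O/N/halogen, −1 per bond to H or an electropositive element, and 0 per bond to carbon. Tallying each carbon:
C1: 1C, 2H, 1N → 0 − 2 + 1 = -1
C2: 3C, 1H → 0 − 1 = -1
C3: 3C, 1O → 0 + 1 = +1
C4: 3C, 1O → 0 + 1 = +1
C5: 2C, 1H, 1O → 0 − 1 + 1 = 0
2 carbons (C3, C4) meet the condition.

2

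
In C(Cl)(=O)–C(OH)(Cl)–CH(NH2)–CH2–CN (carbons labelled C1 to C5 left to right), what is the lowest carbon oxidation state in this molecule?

Tallying each carbon's bonds:
C1: 1C, 2O, 1Cl → 0 + 2 + 1 = +3
C2: 2C, 1O, 1Cl → 0 + 1 + 1 = +2
C3: 2C, 1H, 1N → 0 − 1 + 1 = 0
C4: 2C, 2H → 0 − 2 = -2
C5: 1C, 3N → 0 + 3 = +3
The lowest value is -2.

-2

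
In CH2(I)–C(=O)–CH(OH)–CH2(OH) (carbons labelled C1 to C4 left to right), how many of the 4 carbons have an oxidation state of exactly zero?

Bonds to more-electronegative neighbours contribute +1 each, bonds to H or metals contribute −1 each, and C–C bonds contribute 0. Tallying each carbon:
C1: 1C, 2H, 1I → 0 − 2 + 1 = -1
C2: 2C, 2O → 0 + 2 = +2
C3: 2C, 1H, 1O → 0 − 1 + 1 = 0
C4: 1C, 2H, 1O → 0 − 2 + 1 = -1
1 carbon (C3) meets the condition.

1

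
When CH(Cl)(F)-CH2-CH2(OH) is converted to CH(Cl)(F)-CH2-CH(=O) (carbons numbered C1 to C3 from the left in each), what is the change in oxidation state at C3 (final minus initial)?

Before: C3 has 1 bond to C, 2 bonds to H, 1 bond to O → oxidation state -1.
After: C3 has 1 bond to C, 1 bond to H, 2 bonds to O → oxidation state +1.
Δ = +1 − (-1) = +2, so this is an oxidation at C3.

+2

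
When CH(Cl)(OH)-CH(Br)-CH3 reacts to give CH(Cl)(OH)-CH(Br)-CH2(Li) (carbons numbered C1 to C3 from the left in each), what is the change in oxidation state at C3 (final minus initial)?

Before: C3 has 1 bond to C, 3 bonds to H → oxidation state -3.
After: C3 has 1 bond to C, 2 bonds to H, 1 bond to Li → oxidation state -3.
Δ = -3 − (-3) = 0, so no net redox change at C3.

0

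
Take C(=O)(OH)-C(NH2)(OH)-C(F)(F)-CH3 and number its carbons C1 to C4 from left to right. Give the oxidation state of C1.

+3

C1 has one bond to C (0), a double bond to O (2×+1 = +2), one bond to O (+1).
Oxidation state = 0 + 2 + 1 = +3.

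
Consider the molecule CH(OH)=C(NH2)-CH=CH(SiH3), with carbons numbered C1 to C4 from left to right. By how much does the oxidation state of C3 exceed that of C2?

-2

C3: 3C, 1H → 0 − 1 = -1
C2: 3C, 1N → 0 + 1 = +1
Difference: -1 − (+1) = -2.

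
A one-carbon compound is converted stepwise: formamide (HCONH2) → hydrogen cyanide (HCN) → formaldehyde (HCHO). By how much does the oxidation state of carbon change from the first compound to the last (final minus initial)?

Carbon oxidation states along the series — formamide: +2, hydrogen cyanide: +2, formaldehyde: 0.
Net change = 0 − (+2) = -2.

-2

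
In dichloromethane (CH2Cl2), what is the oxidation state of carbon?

The carbon has one bond to H (-1), one bond to H (-1), one bond to Cl (+1), one bond to Cl (+1).
Oxidation state = -1 − 1 + 1 + 1 = 0.

0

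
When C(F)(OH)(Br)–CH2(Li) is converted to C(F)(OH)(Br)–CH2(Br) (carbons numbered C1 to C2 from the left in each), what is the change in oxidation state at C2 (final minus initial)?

+2

Before: C2 has 1 bond to C, 2 bonds to H, 1 bond to Li → oxidation state -3.
After: C2 has 1 bond to C, 2 bonds to H, 1 bond to Br → oxidation state -1.
Δ = -1 − (-3) = +2, so this is an oxidation at C2.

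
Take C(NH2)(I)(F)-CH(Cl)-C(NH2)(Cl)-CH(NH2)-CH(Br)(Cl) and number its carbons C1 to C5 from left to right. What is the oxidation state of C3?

Assign +1 per bond to O/N/halogen, −1 per bond to H or an electropositive element, and 0 per bond to carbon.
C3 has one bond to C (0), one bond to C (0), one bond to N (+1), one bond to Cl (+1).
Oxidation state = 0 + 0 + 1 + 1 = +2.

+2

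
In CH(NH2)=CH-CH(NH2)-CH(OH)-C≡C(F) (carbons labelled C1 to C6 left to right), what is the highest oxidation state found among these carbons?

Tallying each carbon's bonds:
C1: 2C, 1H, 1N → 0 − 1 + 1 = 0
C2: 3C, 1H → 0 − 1 = -1
C3: 2C, 1H, 1N → 0 − 1 + 1 = 0
C4: 2C, 1H, 1O → 0 − 1 + 1 = 0
C5: 4C → 0 = 0
C6: 3C, 1F → 0 + 1 = +1
The highest value is +1.

+1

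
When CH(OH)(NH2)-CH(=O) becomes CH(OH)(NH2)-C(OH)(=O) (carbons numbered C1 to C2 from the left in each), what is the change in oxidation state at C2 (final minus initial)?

Before: C2 has 1 bond to C, 1 bond to H, 2 bonds to O → oxidation state +1.
After: C2 has 1 bond to C, 3 bonds to O → oxidation state +3.
Δ = +3 − (+1) = +2, so this is an oxidation at C2.

+2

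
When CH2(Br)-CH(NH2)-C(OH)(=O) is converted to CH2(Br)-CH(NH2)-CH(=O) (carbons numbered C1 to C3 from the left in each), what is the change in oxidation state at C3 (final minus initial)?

-2

Before: C3 has 1 bond to C, 3 bonds to O → oxidation state +3.
After: C3 has 1 bond to C, 1 bond to H, 2 bonds to O → oxidation state +1.
Δ = +1 − (+3) = -2, so this is a reduction at C3.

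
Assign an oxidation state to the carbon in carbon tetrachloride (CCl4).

+4

Bonds to more-electronegative neighbours contribute +1 each, bonds to H or metals contribute −1 each, and C–C bonds contribute 0.
The carbon has one bond to Cl (+1), one bond to Cl (+1), one bond to Cl (+1), one bond to Cl (+1).
Oxidation state = +1 + 1 + 1 + 1 = +4.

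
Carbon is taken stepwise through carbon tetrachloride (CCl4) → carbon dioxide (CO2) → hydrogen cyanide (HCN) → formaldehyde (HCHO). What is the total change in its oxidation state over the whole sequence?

Carbon oxidation states along the series — carbon tetrachloride: +4, carbon dioxide: +4, hydrogen cyanide: +2, formaldehyde: 0.
Net change = 0 − (+4) = -4.

-4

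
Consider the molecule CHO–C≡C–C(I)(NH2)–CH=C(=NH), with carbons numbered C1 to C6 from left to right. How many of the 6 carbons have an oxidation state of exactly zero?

2

Bonds to more-electronegative neighbours contribute +1 each, bonds to H or metals contribute −1 each, and C–C bonds contribute 0. Tallying each carbon:
C1: 1C, 1H, 2O → 0 − 1 + 2 = +1
C2: 4C → 0 = 0
C3: 4C → 0 = 0
C4: 2C, 1N, 1I → 0 + 1 + 1 = +2
C5: 3C, 1H → 0 − 1 = -1
C6: 2C, 2N → 0 + 2 = +2
2 carbons (C2, C3) meet the condition.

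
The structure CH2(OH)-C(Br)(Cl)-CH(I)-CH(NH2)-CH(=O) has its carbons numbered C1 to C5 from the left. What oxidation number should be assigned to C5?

+1

C5 has one bond to C (0), one bond to H (-1), a double bond to O (2×+1 = +2).
Oxidation state = 0 − 1 + 2 = +1.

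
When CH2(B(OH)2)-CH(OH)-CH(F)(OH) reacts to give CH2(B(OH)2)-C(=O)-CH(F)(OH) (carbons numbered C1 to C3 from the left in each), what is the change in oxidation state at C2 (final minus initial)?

Before: C2 has 2 bonds to C, 1 bond to H, 1 bond to O → oxidation state 0.
After: C2 has 2 bonds to C, 2 bonds to O → oxidation state +2.
Δ = +2 − (0) = +2, so this is an oxidation at C2.

+2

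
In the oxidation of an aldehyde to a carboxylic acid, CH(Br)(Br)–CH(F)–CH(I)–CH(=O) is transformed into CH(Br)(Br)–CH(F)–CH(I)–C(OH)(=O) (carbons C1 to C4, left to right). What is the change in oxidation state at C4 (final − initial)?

Before: C4 has 1 bond to C, 1 bond to H, 2 bonds to O → oxidation state +1.
After: C4 has 1 bond to C, 3 bonds to O → oxidation state +3.
Δ = +3 − (+1) = +2, so this is an oxidation at C4.

+2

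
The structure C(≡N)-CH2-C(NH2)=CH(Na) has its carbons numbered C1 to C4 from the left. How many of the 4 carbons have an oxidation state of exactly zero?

Tallying each carbon's bonds:
C1: 1C, 3N → 0 + 3 = +3
C2: 2C, 2H → 0 − 2 = -2
C3: 3C, 1N → 0 + 1 = +1
C4: 2C, 1H, 1Na → 0 − 1 − 1 = -2
0 carbons meet the condition.

0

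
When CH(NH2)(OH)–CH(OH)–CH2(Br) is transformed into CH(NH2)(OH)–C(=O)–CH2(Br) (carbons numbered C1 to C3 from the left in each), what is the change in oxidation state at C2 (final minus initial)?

Before: C2 has 2 bonds to C, 1 bond to H, 1 bond to O → oxidation state 0.
After: C2 has 2 bonds to C, 2 bonds to O → oxidation state +2.
Δ = +2 − (0) = +2, so this is an oxidation at C2.

+2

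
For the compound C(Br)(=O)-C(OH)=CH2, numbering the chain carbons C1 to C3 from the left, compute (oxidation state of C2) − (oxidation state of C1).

-2

C2: 3C, 1O → 0 + 1 = +1
C1: 1C, 2O, 1Br → 0 + 2 + 1 = +3
Difference: +1 − (+3) = -2.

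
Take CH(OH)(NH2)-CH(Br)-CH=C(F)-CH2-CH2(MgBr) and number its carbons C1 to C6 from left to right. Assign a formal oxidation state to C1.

+1

C1 has one bond to C (0), one bond to O (+1), one bond to N (+1), one bond to H (-1).
Oxidation state = 0 + 1 + 1 − 1 = +1.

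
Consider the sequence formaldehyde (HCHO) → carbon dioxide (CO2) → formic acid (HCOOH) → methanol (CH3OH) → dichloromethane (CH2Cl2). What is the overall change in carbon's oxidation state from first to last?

0

Carbon oxidation states along the series — formaldehyde: 0, carbon dioxide: +4, formic acid: +2, methanol: -2, dichloromethane: 0.
Net change = 0 − (0) = 0.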